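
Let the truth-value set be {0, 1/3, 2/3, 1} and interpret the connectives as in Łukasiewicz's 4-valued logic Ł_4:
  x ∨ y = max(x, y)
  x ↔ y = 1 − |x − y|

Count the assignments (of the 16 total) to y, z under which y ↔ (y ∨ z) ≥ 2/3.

13

y = 0, z = 0 ↦ 1  ≥
y = 0, z = 1/3 ↦ 2/3  ≥
y = 0, z = 2/3 ↦ 1/3  <
y = 0, z = 1 ↦ 0  <
y = 1/3, z = 0 ↦ 1  ≥
y = 1/3, z = 1/3 ↦ 1  ≥
y = 1/3, z = 2/3 ↦ 2/3  ≥
y = 1/3, z = 1 ↦ 1/3  <
y = 2/3, z = 0 ↦ 1  ≥
y = 2/3, z = 1/3 ↦ 1  ≥
y = 2/3, z = 2/3 ↦ 1  ≥
y = 2/3, z = 1 ↦ 2/3  ≥
y = 1, z = 0 ↦ 1  ≥
y = 1, z = 1/3 ↦ 1  ≥
y = 1, z = 2/3 ↦ 1  ≥
y = 1, z = 1 ↦ 1  ≥
So 13 of the 16 assignments meet the threshold.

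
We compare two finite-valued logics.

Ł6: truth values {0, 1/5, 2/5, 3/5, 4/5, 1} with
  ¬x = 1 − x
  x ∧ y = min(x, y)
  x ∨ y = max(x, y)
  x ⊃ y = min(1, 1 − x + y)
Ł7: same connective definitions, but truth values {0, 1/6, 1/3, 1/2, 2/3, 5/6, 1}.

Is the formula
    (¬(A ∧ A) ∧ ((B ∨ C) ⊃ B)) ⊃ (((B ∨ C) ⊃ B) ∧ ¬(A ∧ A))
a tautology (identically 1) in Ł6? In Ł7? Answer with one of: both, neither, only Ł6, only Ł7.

both

In Ł6: every assignment gives 1 — tautology.
In Ł7: every assignment gives 1 — tautology.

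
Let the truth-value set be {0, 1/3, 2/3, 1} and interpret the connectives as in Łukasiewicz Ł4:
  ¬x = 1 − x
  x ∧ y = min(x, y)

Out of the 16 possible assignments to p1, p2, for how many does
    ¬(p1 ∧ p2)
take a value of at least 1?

7

p1 = 0, p2 = 0 ↦ 1  ≥
p1 = 0, p2 = 1/3 ↦ 1  ≥
p1 = 0, p2 = 2/3 ↦ 1  ≥
p1 = 0, p2 = 1 ↦ 1  ≥
p1 = 1/3, p2 = 0 ↦ 1  ≥
p1 = 1/3, p2 = 1/3 ↦ 2/3  <
p1 = 1/3, p2 = 2/3 ↦ 2/3  <
p1 = 1/3, p2 = 1 ↦ 2/3  <
p1 = 2/3, p2 = 0 ↦ 1  ≥
p1 = 2/3, p2 = 1/3 ↦ 2/3  <
p1 = 2/3, p2 = 2/3 ↦ 1/3  <
p1 = 2/3, p2 = 1 ↦ 1/3  <
p1 = 1, p2 = 0 ↦ 1  ≥
p1 = 1, p2 = 1/3 ↦ 2/3  <
p1 = 1, p2 = 2/3 ↦ 1/3  <
p1 = 1, p2 = 1 ↦ 0  <
So 7 of the 16 assignments meet the threshold.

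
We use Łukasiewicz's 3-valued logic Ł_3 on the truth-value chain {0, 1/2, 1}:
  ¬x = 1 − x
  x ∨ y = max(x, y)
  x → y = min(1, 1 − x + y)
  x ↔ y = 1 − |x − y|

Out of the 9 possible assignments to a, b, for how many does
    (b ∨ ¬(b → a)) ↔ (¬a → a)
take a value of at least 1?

a = 0, b = 0 ↦ 1  ≥
a = 0, b = 1/2 ↦ 1/2  <
a = 0, b = 1 ↦ 0  <
a = 1/2, b = 0 ↦ 0  <
a = 1/2, b = 1/2 ↦ 1/2  <
a = 1/2, b = 1 ↦ 1  ≥
a = 1, b = 0 ↦ 0  <
a = 1, b = 1/2 ↦ 1/2  <
a = 1, b = 1 ↦ 1  ≥
So 3 of the 9 assignments meet the threshold.

3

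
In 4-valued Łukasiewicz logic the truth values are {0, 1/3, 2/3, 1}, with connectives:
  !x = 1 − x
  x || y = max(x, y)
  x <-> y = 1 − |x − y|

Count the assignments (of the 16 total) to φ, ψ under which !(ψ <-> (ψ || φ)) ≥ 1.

1

φ = 0, ψ = 0 ↦ 0  <
φ = 0, ψ = 1/3 ↦ 0  <
φ = 0, ψ = 2/3 ↦ 0  <
φ = 0, ψ = 1 ↦ 0  <
φ = 1/3, ψ = 0 ↦ 1/3  <
φ = 1/3, ψ = 1/3 ↦ 0  <
φ = 1/3, ψ = 2/3 ↦ 0  <
φ = 1/3, ψ = 1 ↦ 0  <
φ = 2/3, ψ = 0 ↦ 2/3  <
φ = 2/3, ψ = 1/3 ↦ 1/3  <
φ = 2/3, ψ = 2/3 ↦ 0  <
φ = 2/3, ψ = 1 ↦ 0  <
φ = 1, ψ = 0 ↦ 1  ≥
φ = 1, ψ = 1/3 ↦ 2/3  <
φ = 1, ψ = 2/3 ↦ 1/3  <
φ = 1, ψ = 1 ↦ 0  <
So 1 of the 16 assignments meets the threshold.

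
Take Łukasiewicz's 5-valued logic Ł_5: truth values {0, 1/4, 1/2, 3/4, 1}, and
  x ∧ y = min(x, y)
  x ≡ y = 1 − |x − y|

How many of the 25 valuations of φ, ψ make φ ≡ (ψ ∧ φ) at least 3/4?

19

value 1: 15 assignments (counts)
value 3/4: 4 assignments (counts)
value 1/2: 3 assignments
value 1/4: 2 assignments
value 0: 1 assignment
So 19 of the 25 assignments meet the threshold.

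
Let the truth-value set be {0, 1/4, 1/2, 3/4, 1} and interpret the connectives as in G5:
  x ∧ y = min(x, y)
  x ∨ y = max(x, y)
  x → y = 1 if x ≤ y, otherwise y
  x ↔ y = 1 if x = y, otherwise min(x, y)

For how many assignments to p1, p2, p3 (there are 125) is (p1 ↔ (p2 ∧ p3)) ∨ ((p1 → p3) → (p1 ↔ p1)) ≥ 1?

125

value 1: 125 assignments (counts)
So 125 of the 125 assignments meet the threshold.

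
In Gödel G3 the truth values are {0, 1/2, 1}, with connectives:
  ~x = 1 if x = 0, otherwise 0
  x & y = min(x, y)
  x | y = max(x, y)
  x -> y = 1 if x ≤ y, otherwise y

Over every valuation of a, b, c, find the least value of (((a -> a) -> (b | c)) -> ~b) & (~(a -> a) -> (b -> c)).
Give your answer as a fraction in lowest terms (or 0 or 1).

Take a = 0, b = 1/2, c = 0:
a -> a = 0 -> 0 = 1
b | c = 1/2 | 0 = 1/2
(a -> a) -> (b | c) = 1 -> 1/2 = 1/2
~b = ~1/2 = 0
((a -> a) -> (b | c)) -> ~b = 1/2 -> 0 = 0
a -> a = 0 -> 0 = 1
~(a -> a) = ~1 = 0
b -> c = 1/2 -> 0 = 0
~(a -> a) -> (b -> c) = 0 -> 0 = 1
(((a -> a) -> (b | c)) -> ~b) & (~(a -> a) -> (b -> c)) = 0 & 1 = 0
No assignment yields a value below 0, so this is the minimum.

0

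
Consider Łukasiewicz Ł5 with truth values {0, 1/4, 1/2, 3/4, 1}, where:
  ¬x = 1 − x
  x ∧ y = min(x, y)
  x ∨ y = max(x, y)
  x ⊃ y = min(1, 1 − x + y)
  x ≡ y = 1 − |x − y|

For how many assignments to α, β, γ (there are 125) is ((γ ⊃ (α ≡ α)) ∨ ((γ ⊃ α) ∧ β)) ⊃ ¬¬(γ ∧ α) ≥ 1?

value 1: 5 assignments (counts)
value 3/4: 15 assignments
value 1/2: 25 assignments
value 1/4: 35 assignments
value 0: 45 assignments
So 5 of the 125 assignments meet the threshold.

5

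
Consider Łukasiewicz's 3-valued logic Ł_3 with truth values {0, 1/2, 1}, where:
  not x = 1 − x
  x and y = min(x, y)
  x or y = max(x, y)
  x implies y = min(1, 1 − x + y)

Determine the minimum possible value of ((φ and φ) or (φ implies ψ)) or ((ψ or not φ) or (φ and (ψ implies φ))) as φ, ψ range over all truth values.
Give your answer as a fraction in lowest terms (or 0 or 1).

Take φ = 1/2, ψ = 0:
φ and φ = 1/2 and 1/2 = 1/2
φ implies ψ = 1/2 implies 0 = 1/2
(φ and φ) or (φ implies ψ) = 1/2 or 1/2 = 1/2
not φ = not 1/2 = 1/2
ψ or not φ = 0 or 1/2 = 1/2
ψ implies φ = 0 implies 1/2 = 1
φ and (ψ implies φ) = 1/2 and 1 = 1/2
(ψ or not φ) or (φ and (ψ implies φ)) = 1/2 or 1/2 = 1/2
((φ and φ) or (φ implies ψ)) or ((ψ or not φ) or (φ and (ψ implies φ))) = 1/2 or 1/2 = 1/2
No assignment yields a value below 1/2, so this is the minimum.

1/2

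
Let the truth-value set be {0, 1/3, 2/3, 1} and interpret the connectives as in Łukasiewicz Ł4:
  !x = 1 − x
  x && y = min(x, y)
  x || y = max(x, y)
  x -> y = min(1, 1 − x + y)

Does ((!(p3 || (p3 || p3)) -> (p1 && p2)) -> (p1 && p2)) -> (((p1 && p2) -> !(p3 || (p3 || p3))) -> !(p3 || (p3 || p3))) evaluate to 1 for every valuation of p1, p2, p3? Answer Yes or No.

Yes

At p1 = 1/3, p2 = 0, p3 = 0, for instance:
p3 || p3 = 0 || 0 = 0
p3 || (p3 || p3) = 0 || 0 = 0
!(p3 || (p3 || p3)) = !0 = 1
p1 && p2 = 1/3 && 0 = 0
!(p3 || (p3 || p3)) -> (p1 && p2) = 1 -> 0 = 0
(!(p3 || (p3 || p3)) -> (p1 && p2)) -> (p1 && p2) = 0 -> 0 = 1
(p1 && p2) -> !(p3 || (p3 || p3)) = 0 -> 1 = 1
((p1 && p2) -> !(p3 || (p3 || p3))) -> !(p3 || (p3 || p3)) = 1 -> 1 = 1
((!(p3 || (p3 || p3)) -> (p1 && p2)) -> (p1 && p2)) -> (((p1 && p2) -> !(p3 || (p3 || p3))) -> !(p3 || (p3 || p3))) = 1 -> 1 = 1
and checking the remaining 63 assignments likewise gives ≥ 1 in every case.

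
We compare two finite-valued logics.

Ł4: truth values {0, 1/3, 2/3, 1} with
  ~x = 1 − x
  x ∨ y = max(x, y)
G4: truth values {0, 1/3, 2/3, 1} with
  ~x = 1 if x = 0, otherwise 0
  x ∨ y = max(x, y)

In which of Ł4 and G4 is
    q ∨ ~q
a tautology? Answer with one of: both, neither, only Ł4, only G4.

neither

In Ł4: at q = 1/3 the value is 2/3 — not a tautology.
In G4: at q = 1/3 the value is 1/3 — not a tautology.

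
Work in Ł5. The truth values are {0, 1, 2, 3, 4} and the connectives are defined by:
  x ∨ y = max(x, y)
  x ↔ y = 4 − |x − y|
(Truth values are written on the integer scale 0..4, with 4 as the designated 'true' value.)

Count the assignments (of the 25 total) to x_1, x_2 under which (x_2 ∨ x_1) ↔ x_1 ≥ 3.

value 4: 15 assignments (counts)
value 3: 4 assignments (counts)
value 2: 3 assignments
value 1: 2 assignments
value 0: 1 assignment
So 19 of the 25 assignments meet the threshold.

19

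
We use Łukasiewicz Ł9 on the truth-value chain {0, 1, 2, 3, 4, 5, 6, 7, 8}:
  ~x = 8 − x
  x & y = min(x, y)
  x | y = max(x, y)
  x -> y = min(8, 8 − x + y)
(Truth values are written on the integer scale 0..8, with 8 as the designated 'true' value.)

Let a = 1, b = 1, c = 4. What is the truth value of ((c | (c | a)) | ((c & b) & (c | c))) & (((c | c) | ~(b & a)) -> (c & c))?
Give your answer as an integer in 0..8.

4

c | a = 4 | 1 = 4
c | (c | a) = 4 | 4 = 4
c & b = 4 & 1 = 1
c | c = 4 | 4 = 4
(c & b) & (c | c) = 1 & 4 = 1
(c | (c | a)) | ((c & b) & (c | c)) = 4 | 1 = 4
c | c = 4 | 4 = 4
b & a = 1 & 1 = 1
~(b & a) = ~1 = 7
(c | c) | ~(b & a) = 4 | 7 = 7
c & c = 4 & 4 = 4
((c | c) | ~(b & a)) -> (c & c) = 7 -> 4 = 5
((c | (c | a)) | ((c & b) & (c | c))) & (((c | c) | ~(b & a)) -> (c & c)) = 4 & 5 = 4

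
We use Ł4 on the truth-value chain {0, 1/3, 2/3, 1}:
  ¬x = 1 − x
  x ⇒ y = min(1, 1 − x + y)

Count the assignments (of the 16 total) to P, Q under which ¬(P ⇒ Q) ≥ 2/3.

3

P = 0, Q = 0 ↦ 0  <
P = 0, Q = 1/3 ↦ 0  <
P = 0, Q = 2/3 ↦ 0  <
P = 0, Q = 1 ↦ 0  <
P = 1/3, Q = 0 ↦ 1/3  <
P = 1/3, Q = 1/3 ↦ 0  <
P = 1/3, Q = 2/3 ↦ 0  <
P = 1/3, Q = 1 ↦ 0  <
P = 2/3, Q = 0 ↦ 2/3  ≥
P = 2/3, Q = 1/3 ↦ 1/3  <
P = 2/3, Q = 2/3 ↦ 0  <
P = 2/3, Q = 1 ↦ 0  <
P = 1, Q = 0 ↦ 1  ≥
P = 1, Q = 1/3 ↦ 2/3  ≥
P = 1, Q = 2/3 ↦ 1/3  <
P = 1, Q = 1 ↦ 0  <
So 3 of the 16 assignments meet the threshold.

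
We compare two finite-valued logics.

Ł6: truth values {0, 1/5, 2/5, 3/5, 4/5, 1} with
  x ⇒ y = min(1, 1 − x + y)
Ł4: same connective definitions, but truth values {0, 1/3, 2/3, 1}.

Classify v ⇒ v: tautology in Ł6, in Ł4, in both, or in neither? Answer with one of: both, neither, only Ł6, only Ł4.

In Ł6: every assignment gives 1 — tautology.
In Ł4: every assignment gives 1 — tautology.

both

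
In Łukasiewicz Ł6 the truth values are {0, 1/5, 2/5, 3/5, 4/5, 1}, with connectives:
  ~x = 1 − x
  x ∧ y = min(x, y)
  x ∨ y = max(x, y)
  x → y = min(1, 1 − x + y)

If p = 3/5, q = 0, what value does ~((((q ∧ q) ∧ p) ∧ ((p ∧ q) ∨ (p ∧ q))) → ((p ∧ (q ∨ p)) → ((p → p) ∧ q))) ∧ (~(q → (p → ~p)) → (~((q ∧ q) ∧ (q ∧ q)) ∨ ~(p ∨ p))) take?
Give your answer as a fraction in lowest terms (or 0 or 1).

0

q ∧ q = 0 ∧ 0 = 0
(q ∧ q) ∧ p = 0 ∧ 3/5 = 0
p ∧ q = 3/5 ∧ 0 = 0
p ∧ q = 3/5 ∧ 0 = 0
(p ∧ q) ∨ (p ∧ q) = 0 ∨ 0 = 0
((q ∧ q) ∧ p) ∧ ((p ∧ q) ∨ (p ∧ q)) = 0 ∧ 0 = 0
q ∨ p = 0 ∨ 3/5 = 3/5
p ∧ (q ∨ p) = 3/5 ∧ 3/5 = 3/5
p → p = 3/5 → 3/5 = 1
(p → p) ∧ q = 1 ∧ 0 = 0
(p ∧ (q ∨ p)) → ((p → p) ∧ q) = 3/5 → 0 = 2/5
(((q ∧ q) ∧ p) ∧ ((p ∧ q) ∨ (p ∧ q))) → ((p ∧ (q ∨ p)) → ((p → p) ∧ q)) = 0 → 2/5 = 1
~((((q ∧ q) ∧ p) ∧ ((p ∧ q) ∨ (p ∧ q))) → ((p ∧ (q ∨ p)) → ((p → p) ∧ q))) = ~1 = 0
~p = ~3/5 = 2/5
p → ~p = 3/5 → 2/5 = 4/5
q → (p → ~p) = 0 → 4/5 = 1
~(q → (p → ~p)) = ~1 = 0
q ∧ q = 0 ∧ 0 = 0
q ∧ q = 0 ∧ 0 = 0
(q ∧ q) ∧ (q ∧ q) = 0 ∧ 0 = 0
~((q ∧ q) ∧ (q ∧ q)) = ~0 = 1
p ∨ p = 3/5 ∨ 3/5 = 3/5
~(p ∨ p) = ~3/5 = 2/5
~((q ∧ q) ∧ (q ∧ q)) ∨ ~(p ∨ p) = 1 ∨ 2/5 = 1
~(q → (p → ~p)) → (~((q ∧ q) ∧ (q ∧ q)) ∨ ~(p ∨ p)) = 0 → 1 = 1
~((((q ∧ q) ∧ p) ∧ ((p ∧ q) ∨ (p ∧ q))) → ((p ∧ (q ∨ p)) → ((p → p) ∧ q))) ∧ (~(q → (p → ~p)) → (~((q ∧ q) ∧ (q ∧ q)) ∨ ~(p ∨ p))) = 0 ∧ 1 = 0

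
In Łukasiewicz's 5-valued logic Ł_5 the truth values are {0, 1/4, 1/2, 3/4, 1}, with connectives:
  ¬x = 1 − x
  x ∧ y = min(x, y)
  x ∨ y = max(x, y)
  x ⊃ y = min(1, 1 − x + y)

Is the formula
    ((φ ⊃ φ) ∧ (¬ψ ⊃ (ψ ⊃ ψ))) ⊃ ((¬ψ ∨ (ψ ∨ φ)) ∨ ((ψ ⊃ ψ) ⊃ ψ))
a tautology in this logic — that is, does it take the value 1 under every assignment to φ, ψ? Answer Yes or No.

Counterexample: take φ = 0, ψ = 1/4.
φ ⊃ φ = 0 ⊃ 0 = 1
¬ψ = ¬1/4 = 3/4
ψ ⊃ ψ = 1/4 ⊃ 1/4 = 1
¬ψ ⊃ (ψ ⊃ ψ) = 3/4 ⊃ 1 = 1
(φ ⊃ φ) ∧ (¬ψ ⊃ (ψ ⊃ ψ)) = 1 ∧ 1 = 1
¬ψ = ¬1/4 = 3/4
ψ ∨ φ = 1/4 ∨ 0 = 1/4
¬ψ ∨ (ψ ∨ φ) = 3/4 ∨ 1/4 = 3/4
ψ ⊃ ψ = 1/4 ⊃ 1/4 = 1
(ψ ⊃ ψ) ⊃ ψ = 1 ⊃ 1/4 = 1/4
(¬ψ ∨ (ψ ∨ φ)) ∨ ((ψ ⊃ ψ) ⊃ ψ) = 3/4 ∨ 1/4 = 3/4
((φ ⊃ φ) ∧ (¬ψ ⊃ (ψ ⊃ ψ))) ⊃ ((¬ψ ∨ (ψ ∨ φ)) ∨ ((ψ ⊃ ψ) ⊃ ψ)) = 1 ⊃ 3/4 = 3/4
This gives 3/4 ≠ 1.

No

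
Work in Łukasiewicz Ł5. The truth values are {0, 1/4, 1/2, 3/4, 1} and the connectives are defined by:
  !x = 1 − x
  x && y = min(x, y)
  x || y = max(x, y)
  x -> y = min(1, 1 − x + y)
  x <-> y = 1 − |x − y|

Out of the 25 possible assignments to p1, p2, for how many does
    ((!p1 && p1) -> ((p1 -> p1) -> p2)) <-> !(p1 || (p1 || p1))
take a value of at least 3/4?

value 1: 7 assignments (counts)
value 3/4: 5 assignments (counts)
value 1/2: 4 assignments
value 1/4: 4 assignments
value 0: 5 assignments
So 12 of the 25 assignments meet the threshold.

12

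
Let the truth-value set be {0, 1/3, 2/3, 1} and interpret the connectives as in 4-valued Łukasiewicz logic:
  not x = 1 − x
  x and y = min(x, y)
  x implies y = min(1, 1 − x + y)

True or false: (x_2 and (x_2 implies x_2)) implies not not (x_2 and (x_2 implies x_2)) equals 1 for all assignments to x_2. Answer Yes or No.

Yes

x_2 = 0 ↦ 1
x_2 = 1/3 ↦ 1
x_2 = 2/3 ↦ 1
x_2 = 1 ↦ 1
Every assignment gives a value ≥ 1.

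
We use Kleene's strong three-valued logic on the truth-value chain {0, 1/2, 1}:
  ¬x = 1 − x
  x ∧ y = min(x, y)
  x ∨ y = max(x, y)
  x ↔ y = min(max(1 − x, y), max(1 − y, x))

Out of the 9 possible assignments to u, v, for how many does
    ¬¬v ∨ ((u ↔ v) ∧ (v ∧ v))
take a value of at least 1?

3

u = 0, v = 0 ↦ 0  <
u = 0, v = 1/2 ↦ 1/2  <
u = 0, v = 1 ↦ 1  ≥
u = 1/2, v = 0 ↦ 0  <
u = 1/2, v = 1/2 ↦ 1/2  <
u = 1/2, v = 1 ↦ 1  ≥
u = 1, v = 0 ↦ 0  <
u = 1, v = 1/2 ↦ 1/2  <
u = 1, v = 1 ↦ 1  ≥
So 3 of the 9 assignments meet the threshold.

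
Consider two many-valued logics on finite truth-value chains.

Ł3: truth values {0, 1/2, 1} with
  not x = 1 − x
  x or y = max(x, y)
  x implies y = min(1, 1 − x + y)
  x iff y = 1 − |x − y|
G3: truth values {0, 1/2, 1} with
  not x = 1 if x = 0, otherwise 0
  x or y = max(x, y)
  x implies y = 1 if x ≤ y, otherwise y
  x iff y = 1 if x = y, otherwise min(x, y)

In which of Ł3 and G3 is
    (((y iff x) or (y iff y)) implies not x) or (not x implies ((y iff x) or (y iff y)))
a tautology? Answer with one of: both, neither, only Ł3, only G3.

In Ł3: every assignment gives 1 — tautology.
In G3: every assignment gives 1 — tautology.

both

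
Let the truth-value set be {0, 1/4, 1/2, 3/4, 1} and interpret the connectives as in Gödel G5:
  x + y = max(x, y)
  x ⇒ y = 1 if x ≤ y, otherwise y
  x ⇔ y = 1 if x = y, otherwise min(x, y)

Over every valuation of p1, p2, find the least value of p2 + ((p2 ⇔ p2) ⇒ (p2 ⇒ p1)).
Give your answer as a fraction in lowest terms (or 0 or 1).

Take p1 = 0, p2 = 1/4:
p2 ⇔ p2 = 1/4 ⇔ 1/4 = 1
p2 ⇒ p1 = 1/4 ⇒ 0 = 0
(p2 ⇔ p2) ⇒ (p2 ⇒ p1) = 1 ⇒ 0 = 0
p2 + ((p2 ⇔ p2) ⇒ (p2 ⇒ p1)) = 1/4 + 0 = 1/4
No assignment yields a value below 1/4, so this is the minimum.

1/4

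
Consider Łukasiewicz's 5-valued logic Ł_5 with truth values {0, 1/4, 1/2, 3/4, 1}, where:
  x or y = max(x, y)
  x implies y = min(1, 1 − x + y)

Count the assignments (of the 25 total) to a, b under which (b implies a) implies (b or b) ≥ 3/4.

12

value 1: 9 assignments (counts)
value 3/4: 3 assignments (counts)
value 1/2: 4 assignments
value 1/4: 4 assignments
value 0: 5 assignments
So 12 of the 25 assignments meet the threshold.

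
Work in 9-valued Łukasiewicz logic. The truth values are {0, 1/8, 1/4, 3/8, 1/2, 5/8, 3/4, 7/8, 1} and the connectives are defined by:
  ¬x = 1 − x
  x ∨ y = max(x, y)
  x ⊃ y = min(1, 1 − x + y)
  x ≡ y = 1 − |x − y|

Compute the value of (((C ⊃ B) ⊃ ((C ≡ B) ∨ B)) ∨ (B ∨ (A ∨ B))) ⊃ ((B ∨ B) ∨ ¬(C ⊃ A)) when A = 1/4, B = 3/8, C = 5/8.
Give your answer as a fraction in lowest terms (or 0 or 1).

3/8

C ⊃ B = 5/8 ⊃ 3/8 = 3/4
C ≡ B = 5/8 ≡ 3/8 = 3/4
(C ≡ B) ∨ B = 3/4 ∨ 3/8 = 3/4
(C ⊃ B) ⊃ ((C ≡ B) ∨ B) = 3/4 ⊃ 3/4 = 1
A ∨ B = 1/4 ∨ 3/8 = 3/8
B ∨ (A ∨ B) = 3/8 ∨ 3/8 = 3/8
((C ⊃ B) ⊃ ((C ≡ B) ∨ B)) ∨ (B ∨ (A ∨ B)) = 1 ∨ 3/8 = 1
B ∨ B = 3/8 ∨ 3/8 = 3/8
C ⊃ A = 5/8 ⊃ 1/4 = 5/8
¬(C ⊃ A) = ¬5/8 = 3/8
(B ∨ B) ∨ ¬(C ⊃ A) = 3/8 ∨ 3/8 = 3/8
(((C ⊃ B) ⊃ ((C ≡ B) ∨ B)) ∨ (B ∨ (A ∨ B))) ⊃ ((B ∨ B) ∨ ¬(C ⊃ A)) = 1 ⊃ 3/8 = 3/8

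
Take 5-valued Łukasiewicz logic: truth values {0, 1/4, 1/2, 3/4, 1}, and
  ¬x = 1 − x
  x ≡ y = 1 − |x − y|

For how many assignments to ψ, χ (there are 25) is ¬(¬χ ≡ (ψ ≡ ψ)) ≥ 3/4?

value 1: 5 assignments (counts)
value 3/4: 5 assignments (counts)
value 1/2: 5 assignments
value 1/4: 5 assignments
value 0: 5 assignments
So 10 of the 25 assignments meet the threshold.

10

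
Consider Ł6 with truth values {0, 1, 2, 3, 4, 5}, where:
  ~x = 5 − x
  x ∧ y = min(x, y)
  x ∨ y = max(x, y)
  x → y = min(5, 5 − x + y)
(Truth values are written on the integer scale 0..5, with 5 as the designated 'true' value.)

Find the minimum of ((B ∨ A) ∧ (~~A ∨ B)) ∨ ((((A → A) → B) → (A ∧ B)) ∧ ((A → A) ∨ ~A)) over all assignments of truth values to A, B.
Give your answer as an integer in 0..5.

Take A = 0, B = 2:
B ∨ A = 2 ∨ 0 = 2
~A = ~0 = 5
~~A = ~5 = 0
~~A ∨ B = 0 ∨ 2 = 2
(B ∨ A) ∧ (~~A ∨ B) = 2 ∧ 2 = 2
A → A = 0 → 0 = 5
(A → A) → B = 5 → 2 = 2
A ∧ B = 0 ∧ 2 = 0
((A → A) → B) → (A ∧ B) = 2 → 0 = 3
A → A = 0 → 0 = 5
~A = ~0 = 5
(A → A) ∨ ~A = 5 ∨ 5 = 5
(((A → A) → B) → (A ∧ B)) ∧ ((A → A) ∨ ~A) = 3 ∧ 5 = 3
((B ∨ A) ∧ (~~A ∨ B)) ∨ ((((A → A) → B) → (A ∧ B)) ∧ ((A → A) ∨ ~A)) = 2 ∨ 3 = 3
No assignment yields a value below 3, so this is the minimum.

3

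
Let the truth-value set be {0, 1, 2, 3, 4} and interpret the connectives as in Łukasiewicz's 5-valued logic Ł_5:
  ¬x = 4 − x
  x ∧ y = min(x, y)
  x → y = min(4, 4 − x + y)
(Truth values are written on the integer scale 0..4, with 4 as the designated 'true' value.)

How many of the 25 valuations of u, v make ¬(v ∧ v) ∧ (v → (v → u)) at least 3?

value 4: 5 assignments (counts)
value 3: 5 assignments (counts)
value 2: 5 assignments
value 1: 5 assignments
value 0: 5 assignments
So 10 of the 25 assignments meet the threshold.

10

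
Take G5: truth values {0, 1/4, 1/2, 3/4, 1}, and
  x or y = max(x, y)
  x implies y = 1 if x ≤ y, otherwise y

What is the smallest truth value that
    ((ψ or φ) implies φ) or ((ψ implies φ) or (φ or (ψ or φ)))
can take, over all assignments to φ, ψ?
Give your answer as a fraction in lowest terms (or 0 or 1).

1/4

Take φ = 0, ψ = 1/4:
ψ or φ = 1/4 or 0 = 1/4
(ψ or φ) implies φ = 1/4 implies 0 = 0
ψ implies φ = 1/4 implies 0 = 0
ψ or φ = 1/4 or 0 = 1/4
φ or (ψ or φ) = 0 or 1/4 = 1/4
(ψ implies φ) or (φ or (ψ or φ)) = 0 or 1/4 = 1/4
((ψ or φ) implies φ) or ((ψ implies φ) or (φ or (ψ or φ))) = 0 or 1/4 = 1/4
No assignment yields a value below 1/4, so this is the minimum.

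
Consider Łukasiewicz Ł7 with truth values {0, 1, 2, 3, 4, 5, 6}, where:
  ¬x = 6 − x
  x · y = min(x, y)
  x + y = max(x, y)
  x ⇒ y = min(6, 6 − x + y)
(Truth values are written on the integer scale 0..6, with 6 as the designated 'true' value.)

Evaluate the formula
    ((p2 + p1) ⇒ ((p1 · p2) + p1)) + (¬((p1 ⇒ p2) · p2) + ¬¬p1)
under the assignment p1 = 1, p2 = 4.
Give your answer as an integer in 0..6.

3

p2 + p1 = 4 + 1 = 4
p1 · p2 = 1 · 4 = 1
(p1 · p2) + p1 = 1 + 1 = 1
(p2 + p1) ⇒ ((p1 · p2) + p1) = 4 ⇒ 1 = 3
p1 ⇒ p2 = 1 ⇒ 4 = 6
(p1 ⇒ p2) · p2 = 6 · 4 = 4
¬((p1 ⇒ p2) · p2) = ¬4 = 2
¬p1 = ¬1 = 5
¬¬p1 = ¬5 = 1
¬((p1 ⇒ p2) · p2) + ¬¬p1 = 2 + 1 = 2
((p2 + p1) ⇒ ((p1 · p2) + p1)) + (¬((p1 ⇒ p2) · p2) + ¬¬p1) = 3 + 2 = 3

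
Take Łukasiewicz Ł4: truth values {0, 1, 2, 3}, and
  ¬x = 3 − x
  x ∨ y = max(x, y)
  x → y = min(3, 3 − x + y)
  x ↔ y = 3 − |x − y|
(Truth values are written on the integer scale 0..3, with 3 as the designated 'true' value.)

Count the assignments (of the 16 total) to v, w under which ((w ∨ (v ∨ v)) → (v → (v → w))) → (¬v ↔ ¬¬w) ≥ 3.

5

v = 0, w = 0 ↦ 0  <
v = 0, w = 1 ↦ 1  <
v = 0, w = 2 ↦ 2  <
v = 0, w = 3 ↦ 3  ≥
v = 1, w = 0 ↦ 1  <
v = 1, w = 1 ↦ 2  <
v = 1, w = 2 ↦ 3  ≥
v = 1, w = 3 ↦ 2  <
v = 2, w = 0 ↦ 2  <
v = 2, w = 1 ↦ 3  ≥
v = 2, w = 2 ↦ 2  <
v = 2, w = 3 ↦ 1  <
v = 3, w = 0 ↦ 3  ≥
v = 3, w = 1 ↦ 3  ≥
v = 3, w = 2 ↦ 2  <
v = 3, w = 3 ↦ 0  <
So 5 of the 16 assignments meet the threshold.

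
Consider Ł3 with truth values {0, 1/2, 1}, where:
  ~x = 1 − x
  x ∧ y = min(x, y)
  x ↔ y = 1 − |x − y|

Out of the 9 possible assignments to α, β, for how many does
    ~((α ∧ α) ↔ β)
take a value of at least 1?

2

α = 0, β = 0 ↦ 0  <
α = 0, β = 1/2 ↦ 1/2  <
α = 0, β = 1 ↦ 1  ≥
α = 1/2, β = 0 ↦ 1/2  <
α = 1/2, β = 1/2 ↦ 0  <
α = 1/2, β = 1 ↦ 1/2  <
α = 1, β = 0 ↦ 1  ≥
α = 1, β = 1/2 ↦ 1/2  <
α = 1, β = 1 ↦ 0  <
So 2 of the 9 assignments meet the threshold.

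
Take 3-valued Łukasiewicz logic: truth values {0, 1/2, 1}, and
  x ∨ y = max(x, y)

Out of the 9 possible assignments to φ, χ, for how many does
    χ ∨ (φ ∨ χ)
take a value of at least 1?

φ = 0, χ = 0 ↦ 0  <
φ = 0, χ = 1/2 ↦ 1/2  <
φ = 0, χ = 1 ↦ 1  ≥
φ = 1/2, χ = 0 ↦ 1/2  <
φ = 1/2, χ = 1/2 ↦ 1/2  <
φ = 1/2, χ = 1 ↦ 1  ≥
φ = 1, χ = 0 ↦ 1  ≥
φ = 1, χ = 1/2 ↦ 1  ≥
φ = 1, χ = 1 ↦ 1  ≥
So 5 of the 9 assignments meet the threshold.

5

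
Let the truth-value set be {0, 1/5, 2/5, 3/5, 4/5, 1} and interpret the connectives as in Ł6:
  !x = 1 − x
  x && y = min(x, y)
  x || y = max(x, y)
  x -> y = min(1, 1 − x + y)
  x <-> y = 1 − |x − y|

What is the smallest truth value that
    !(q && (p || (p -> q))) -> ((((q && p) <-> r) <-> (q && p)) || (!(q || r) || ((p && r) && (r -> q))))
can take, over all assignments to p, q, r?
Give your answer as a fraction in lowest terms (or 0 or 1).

3/5

Take p = 0, q = 0, r = 2/5:
p -> q = 0 -> 0 = 1
p || (p -> q) = 0 || 1 = 1
q && (p || (p -> q)) = 0 && 1 = 0
!(q && (p || (p -> q))) = !0 = 1
q && p = 0 && 0 = 0
(q && p) <-> r = 0 <-> 2/5 = 3/5
q && p = 0 && 0 = 0
((q && p) <-> r) <-> (q && p) = 3/5 <-> 0 = 2/5
q || r = 0 || 2/5 = 2/5
!(q || r) = !2/5 = 3/5
p && r = 0 && 2/5 = 0
r -> q = 2/5 -> 0 = 3/5
(p && r) && (r -> q) = 0 && 3/5 = 0
!(q || r) || ((p && r) && (r -> q)) = 3/5 || 0 = 3/5
(((q && p) <-> r) <-> (q && p)) || (!(q || r) || ((p && r) && (r -> q))) = 2/5 || 3/5 = 3/5
!(q && (p || (p -> q))) -> ((((q && p) <-> r) <-> (q && p)) || (!(q || r) || ((p && r) && (r -> q)))) = 1 -> 3/5 = 3/5
No assignment yields a value below 3/5, so this is the minimum.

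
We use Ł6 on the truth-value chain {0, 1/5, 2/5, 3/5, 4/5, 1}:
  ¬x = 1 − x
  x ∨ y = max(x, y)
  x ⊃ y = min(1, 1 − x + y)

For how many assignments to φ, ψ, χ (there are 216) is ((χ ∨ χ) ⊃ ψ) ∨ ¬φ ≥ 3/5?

198

value 1: 141 assignments (counts)
value 4/5: 35 assignments (counts)
value 3/5: 22 assignments (counts)
value 2/5: 12 assignments
value 1/5: 5 assignments
value 0: 1 assignment
So 198 of the 216 assignments meet the threshold.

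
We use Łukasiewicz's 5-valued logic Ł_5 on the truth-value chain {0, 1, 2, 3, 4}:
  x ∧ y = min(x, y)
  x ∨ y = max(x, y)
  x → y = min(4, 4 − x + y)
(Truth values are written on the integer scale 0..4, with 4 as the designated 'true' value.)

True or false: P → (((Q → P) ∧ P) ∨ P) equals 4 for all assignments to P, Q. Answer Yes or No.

Yes

At P = 2, Q = 4, for instance:
Q → P = 4 → 2 = 2
(Q → P) ∧ P = 2 ∧ 2 = 2
((Q → P) ∧ P) ∨ P = 2 ∨ 2 = 2
P → (((Q → P) ∧ P) ∨ P) = 2 → 2 = 4
and checking the remaining 24 assignments likewise gives ≥ 4 in every case.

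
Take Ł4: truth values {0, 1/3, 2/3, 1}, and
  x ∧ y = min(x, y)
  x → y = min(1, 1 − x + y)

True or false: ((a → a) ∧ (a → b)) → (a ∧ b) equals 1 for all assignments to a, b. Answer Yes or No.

No

Counterexample: take a = 0, b = 0.
a → a = 0 → 0 = 1
a → b = 0 → 0 = 1
(a → a) ∧ (a → b) = 1 ∧ 1 = 1
a ∧ b = 0 ∧ 0 = 0
((a → a) ∧ (a → b)) → (a ∧ b) = 1 → 0 = 0
This gives 0 ≠ 1.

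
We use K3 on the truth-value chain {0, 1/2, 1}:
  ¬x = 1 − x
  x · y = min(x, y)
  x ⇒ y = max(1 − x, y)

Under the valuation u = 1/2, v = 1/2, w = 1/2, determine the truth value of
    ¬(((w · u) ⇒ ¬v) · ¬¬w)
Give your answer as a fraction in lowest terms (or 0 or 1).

1/2

w · u = 1/2 · 1/2 = 1/2
¬v = ¬1/2 = 1/2
(w · u) ⇒ ¬v = 1/2 ⇒ 1/2 = 1/2
¬w = ¬1/2 = 1/2
¬¬w = ¬1/2 = 1/2
((w · u) ⇒ ¬v) · ¬¬w = 1/2 · 1/2 = 1/2
¬(((w · u) ⇒ ¬v) · ¬¬w) = ¬1/2 = 1/2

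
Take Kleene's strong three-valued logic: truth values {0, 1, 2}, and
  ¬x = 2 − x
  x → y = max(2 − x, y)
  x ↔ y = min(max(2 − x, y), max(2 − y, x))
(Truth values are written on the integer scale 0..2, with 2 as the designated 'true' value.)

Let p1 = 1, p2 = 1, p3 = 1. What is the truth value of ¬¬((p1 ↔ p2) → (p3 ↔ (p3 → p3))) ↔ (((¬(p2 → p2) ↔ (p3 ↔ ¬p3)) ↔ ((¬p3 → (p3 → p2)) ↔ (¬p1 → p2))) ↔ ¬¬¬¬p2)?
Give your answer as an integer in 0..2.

1

p1 ↔ p2 = 1 ↔ 1 = 1
p3 → p3 = 1 → 1 = 1
p3 ↔ (p3 → p3) = 1 ↔ 1 = 1
(p1 ↔ p2) → (p3 ↔ (p3 → p3)) = 1 → 1 = 1
¬((p1 ↔ p2) → (p3 ↔ (p3 → p3))) = ¬1 = 1
¬¬((p1 ↔ p2) → (p3 ↔ (p3 → p3))) = ¬1 = 1
p2 → p2 = 1 → 1 = 1
¬(p2 → p2) = ¬1 = 1
¬p3 = ¬1 = 1
p3 ↔ ¬p3 = 1 ↔ 1 = 1
¬(p2 → p2) ↔ (p3 ↔ ¬p3) = 1 ↔ 1 = 1
¬p3 = ¬1 = 1
p3 → p2 = 1 → 1 = 1
¬p3 → (p3 → p2) = 1 → 1 = 1
¬p1 = ¬1 = 1
¬p1 → p2 = 1 → 1 = 1
(¬p3 → (p3 → p2)) ↔ (¬p1 → p2) = 1 ↔ 1 = 1
(¬(p2 → p2) ↔ (p3 ↔ ¬p3)) ↔ ((¬p3 → (p3 → p2)) ↔ (¬p1 → p2)) = 1 ↔ 1 = 1
¬p2 = ¬1 = 1
¬¬p2 = ¬1 = 1
¬¬¬p2 = ¬1 = 1
¬¬¬¬p2 = ¬1 = 1
((¬(p2 → p2) ↔ (p3 ↔ ¬p3)) ↔ ((¬p3 → (p3 → p2)) ↔ (¬p1 → p2))) ↔ ¬¬¬¬p2 = 1 ↔ 1 = 1
¬¬((p1 ↔ p2) → (p3 ↔ (p3 → p3))) ↔ (((¬(p2 → p2) ↔ (p3 ↔ ¬p3)) ↔ ((¬p3 → (p3 → p2)) ↔ (¬p1 → p2))) ↔ ¬¬¬¬p2) = 1 ↔ 1 = 1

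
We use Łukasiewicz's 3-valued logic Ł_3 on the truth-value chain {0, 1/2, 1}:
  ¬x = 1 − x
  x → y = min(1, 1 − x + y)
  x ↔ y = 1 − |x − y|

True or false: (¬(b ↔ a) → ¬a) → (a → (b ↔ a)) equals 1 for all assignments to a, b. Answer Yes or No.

Yes

a = 0, b = 0 ↦ 1
a = 0, b = 1/2 ↦ 1
a = 0, b = 1 ↦ 1
a = 1/2, b = 0 ↦ 1
a = 1/2, b = 1/2 ↦ 1
a = 1/2, b = 1 ↦ 1
a = 1, b = 0 ↦ 1
a = 1, b = 1/2 ↦ 1
a = 1, b = 1 ↦ 1
Every assignment gives a value ≥ 1.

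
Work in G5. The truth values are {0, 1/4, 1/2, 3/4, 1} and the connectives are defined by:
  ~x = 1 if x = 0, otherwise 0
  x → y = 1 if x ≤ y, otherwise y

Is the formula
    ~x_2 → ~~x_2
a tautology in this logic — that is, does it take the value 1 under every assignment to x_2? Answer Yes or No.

No

Counterexample: take x_2 = 0.
~x_2 = ~0 = 1
~x_2 = ~0 = 1
~~x_2 = ~1 = 0
~x_2 → ~~x_2 = 1 → 0 = 0
This gives 0 ≠ 1.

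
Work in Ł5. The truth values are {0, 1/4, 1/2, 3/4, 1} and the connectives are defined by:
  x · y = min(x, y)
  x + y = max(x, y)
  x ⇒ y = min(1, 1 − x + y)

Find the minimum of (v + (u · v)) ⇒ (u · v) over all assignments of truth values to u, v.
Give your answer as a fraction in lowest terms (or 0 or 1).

Take u = 0, v = 1:
u · v = 0 · 1 = 0
v + (u · v) = 1 + 0 = 1
u · v = 0 · 1 = 0
(v + (u · v)) ⇒ (u · v) = 1 ⇒ 0 = 0
No assignment yields a value below 0, so this is the minimum.

0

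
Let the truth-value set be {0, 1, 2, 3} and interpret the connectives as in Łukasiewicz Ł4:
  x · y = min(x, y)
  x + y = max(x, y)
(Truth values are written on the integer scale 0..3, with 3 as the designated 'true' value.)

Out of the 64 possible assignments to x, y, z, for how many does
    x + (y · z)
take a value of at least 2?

value 3: 19 assignments (counts)
value 2: 21 assignments (counts)
value 1: 17 assignments
value 0: 7 assignments
So 40 of the 64 assignments meet the threshold.

40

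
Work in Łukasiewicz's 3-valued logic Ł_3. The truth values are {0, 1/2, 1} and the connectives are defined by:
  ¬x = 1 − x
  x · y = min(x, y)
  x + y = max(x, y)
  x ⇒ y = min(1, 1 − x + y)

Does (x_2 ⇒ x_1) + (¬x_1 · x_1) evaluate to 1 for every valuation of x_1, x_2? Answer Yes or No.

No

Counterexample: take x_1 = 0, x_2 = 1/2.
x_2 ⇒ x_1 = 1/2 ⇒ 0 = 1/2
¬x_1 = ¬0 = 1
¬x_1 · x_1 = 1 · 0 = 0
(x_2 ⇒ x_1) + (¬x_1 · x_1) = 1/2 + 0 = 1/2
This gives 1/2 ≠ 1.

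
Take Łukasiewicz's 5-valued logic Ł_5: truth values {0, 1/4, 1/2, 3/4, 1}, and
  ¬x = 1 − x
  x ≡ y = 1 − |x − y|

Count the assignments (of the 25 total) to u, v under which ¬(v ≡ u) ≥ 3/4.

6

value 1: 2 assignments (counts)
value 3/4: 4 assignments (counts)
value 1/2: 6 assignments
value 1/4: 8 assignments
value 0: 5 assignments
So 6 of the 25 assignments meet the threshold.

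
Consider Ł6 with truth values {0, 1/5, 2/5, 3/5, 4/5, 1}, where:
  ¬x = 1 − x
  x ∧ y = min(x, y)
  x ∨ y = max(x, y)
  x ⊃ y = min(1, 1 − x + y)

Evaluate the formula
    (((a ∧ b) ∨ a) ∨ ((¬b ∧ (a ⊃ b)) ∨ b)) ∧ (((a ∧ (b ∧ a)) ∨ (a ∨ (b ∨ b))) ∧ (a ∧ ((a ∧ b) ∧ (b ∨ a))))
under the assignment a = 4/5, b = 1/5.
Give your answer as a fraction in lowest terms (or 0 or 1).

a ∧ b = 4/5 ∧ 1/5 = 1/5
(a ∧ b) ∨ a = 1/5 ∨ 4/5 = 4/5
¬b = ¬1/5 = 4/5
a ⊃ b = 4/5 ⊃ 1/5 = 2/5
¬b ∧ (a ⊃ b) = 4/5 ∧ 2/5 = 2/5
(¬b ∧ (a ⊃ b)) ∨ b = 2/5 ∨ 1/5 = 2/5
((a ∧ b) ∨ a) ∨ ((¬b ∧ (a ⊃ b)) ∨ b) = 4/5 ∨ 2/5 = 4/5
b ∧ a = 1/5 ∧ 4/5 = 1/5
a ∧ (b ∧ a) = 4/5 ∧ 1/5 = 1/5
b ∨ b = 1/5 ∨ 1/5 = 1/5
a ∨ (b ∨ b) = 4/5 ∨ 1/5 = 4/5
(a ∧ (b ∧ a)) ∨ (a ∨ (b ∨ b)) = 1/5 ∨ 4/5 = 4/5
a ∧ b = 4/5 ∧ 1/5 = 1/5
b ∨ a = 1/5 ∨ 4/5 = 4/5
(a ∧ b) ∧ (b ∨ a) = 1/5 ∧ 4/5 = 1/5
a ∧ ((a ∧ b) ∧ (b ∨ a)) = 4/5 ∧ 1/5 = 1/5
((a ∧ (b ∧ a)) ∨ (a ∨ (b ∨ b))) ∧ (a ∧ ((a ∧ b) ∧ (b ∨ a))) = 4/5 ∧ 1/5 = 1/5
(((a ∧ b) ∨ a) ∨ ((¬b ∧ (a ⊃ b)) ∨ b)) ∧ (((a ∧ (b ∧ a)) ∨ (a ∨ (b ∨ b))) ∧ (a ∧ ((a ∧ b) ∧ (b ∨ a)))) = 4/5 ∧ 1/5 = 1/5

1/5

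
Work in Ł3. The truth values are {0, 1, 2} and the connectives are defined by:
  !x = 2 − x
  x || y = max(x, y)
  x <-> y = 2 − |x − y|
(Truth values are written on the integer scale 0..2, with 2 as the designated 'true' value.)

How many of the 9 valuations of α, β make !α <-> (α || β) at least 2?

3

α = 0, β = 0 ↦ 0  <
α = 0, β = 1 ↦ 1  <
α = 0, β = 2 ↦ 2  ≥
α = 1, β = 0 ↦ 2  ≥
α = 1, β = 1 ↦ 2  ≥
α = 1, β = 2 ↦ 1  <
α = 2, β = 0 ↦ 0  <
α = 2, β = 1 ↦ 0  <
α = 2, β = 2 ↦ 0  <
So 3 of the 9 assignments meet the threshold.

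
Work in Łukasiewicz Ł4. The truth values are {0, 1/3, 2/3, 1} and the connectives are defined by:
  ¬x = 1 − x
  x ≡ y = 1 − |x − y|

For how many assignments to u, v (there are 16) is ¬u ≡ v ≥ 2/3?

u = 0, v = 0 ↦ 0  <
u = 0, v = 1/3 ↦ 1/3  <
u = 0, v = 2/3 ↦ 2/3  ≥
u = 0, v = 1 ↦ 1  ≥
u = 1/3, v = 0 ↦ 1/3  <
u = 1/3, v = 1/3 ↦ 2/3  ≥
u = 1/3, v = 2/3 ↦ 1  ≥
u = 1/3, v = 1 ↦ 2/3  ≥
u = 2/3, v = 0 ↦ 2/3  ≥
u = 2/3, v = 1/3 ↦ 1  ≥
u = 2/3, v = 2/3 ↦ 2/3  ≥
u = 2/3, v = 1 ↦ 1/3  <
u = 1, v = 0 ↦ 1  ≥
u = 1, v = 1/3 ↦ 2/3  ≥
u = 1, v = 2/3 ↦ 1/3  <
u = 1, v = 1 ↦ 0  <
So 10 of the 16 assignments meet the threshold.

10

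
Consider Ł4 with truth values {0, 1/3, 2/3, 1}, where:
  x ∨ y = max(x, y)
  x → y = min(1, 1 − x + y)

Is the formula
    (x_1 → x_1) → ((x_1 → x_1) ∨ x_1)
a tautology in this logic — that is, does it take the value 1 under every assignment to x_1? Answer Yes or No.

x_1 = 0 ↦ 1
x_1 = 1/3 ↦ 1
x_1 = 2/3 ↦ 1
x_1 = 1 ↦ 1
Every assignment gives a value ≥ 1.

Yes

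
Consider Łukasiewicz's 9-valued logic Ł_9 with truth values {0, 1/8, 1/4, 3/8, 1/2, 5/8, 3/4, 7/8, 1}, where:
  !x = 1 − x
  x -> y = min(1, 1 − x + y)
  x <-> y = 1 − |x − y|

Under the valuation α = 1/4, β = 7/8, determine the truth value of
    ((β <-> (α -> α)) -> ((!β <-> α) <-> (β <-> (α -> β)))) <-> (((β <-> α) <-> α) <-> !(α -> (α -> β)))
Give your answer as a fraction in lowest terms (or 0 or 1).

α -> α = 1/4 -> 1/4 = 1
β <-> (α -> α) = 7/8 <-> 1 = 7/8
!β = !7/8 = 1/8
!β <-> α = 1/8 <-> 1/4 = 7/8
α -> β = 1/4 -> 7/8 = 1
β <-> (α -> β) = 7/8 <-> 1 = 7/8
(!β <-> α) <-> (β <-> (α -> β)) = 7/8 <-> 7/8 = 1
(β <-> (α -> α)) -> ((!β <-> α) <-> (β <-> (α -> β))) = 7/8 -> 1 = 1
β <-> α = 7/8 <-> 1/4 = 3/8
(β <-> α) <-> α = 3/8 <-> 1/4 = 7/8
α -> β = 1/4 -> 7/8 = 1
α -> (α -> β) = 1/4 -> 1 = 1
!(α -> (α -> β)) = !1 = 0
((β <-> α) <-> α) <-> !(α -> (α -> β)) = 7/8 <-> 0 = 1/8
((β <-> (α -> α)) -> ((!β <-> α) <-> (β <-> (α -> β)))) <-> (((β <-> α) <-> α) <-> !(α -> (α -> β))) = 1 <-> 1/8 = 1/8

1/8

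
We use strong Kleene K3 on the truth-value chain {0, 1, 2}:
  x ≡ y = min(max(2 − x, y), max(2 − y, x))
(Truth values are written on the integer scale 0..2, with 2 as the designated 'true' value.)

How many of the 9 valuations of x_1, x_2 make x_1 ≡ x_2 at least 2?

x_1 = 0, x_2 = 0 ↦ 2  ≥
x_1 = 0, x_2 = 1 ↦ 1  <
x_1 = 0, x_2 = 2 ↦ 0  <
x_1 = 1, x_2 = 0 ↦ 1  <
x_1 = 1, x_2 = 1 ↦ 1  <
x_1 = 1, x_2 = 2 ↦ 1  <
x_1 = 2, x_2 = 0 ↦ 0  <
x_1 = 2, x_2 = 1 ↦ 1  <
x_1 = 2, x_2 = 2 ↦ 2  ≥
So 2 of the 9 assignments meet the threshold.

2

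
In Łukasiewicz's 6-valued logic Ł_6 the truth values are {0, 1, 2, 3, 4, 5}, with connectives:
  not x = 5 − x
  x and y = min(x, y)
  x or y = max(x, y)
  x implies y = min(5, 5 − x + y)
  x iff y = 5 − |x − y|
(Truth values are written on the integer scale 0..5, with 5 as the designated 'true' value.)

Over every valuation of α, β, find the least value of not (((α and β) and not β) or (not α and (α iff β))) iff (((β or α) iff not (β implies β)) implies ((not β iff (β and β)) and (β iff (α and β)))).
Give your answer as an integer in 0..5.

Take α = 1, β = 2:
α and β = 1 and 2 = 1
not β = not 2 = 3
(α and β) and not β = 1 and 3 = 1
not α = not 1 = 4
α iff β = 1 iff 2 = 4
not α and (α iff β) = 4 and 4 = 4
((α and β) and not β) or (not α and (α iff β)) = 1 or 4 = 4
not (((α and β) and not β) or (not α and (α iff β))) = not 4 = 1
β or α = 2 or 1 = 2
β implies β = 2 implies 2 = 5
not (β implies β) = not 5 = 0
(β or α) iff not (β implies β) = 2 iff 0 = 3
not β = not 2 = 3
β and β = 2 and 2 = 2
not β iff (β and β) = 3 iff 2 = 4
α and β = 1 and 2 = 1
β iff (α and β) = 2 iff 1 = 4
(not β iff (β and β)) and (β iff (α and β)) = 4 and 4 = 4
((β or α) iff not (β implies β)) implies ((not β iff (β and β)) and (β iff (α and β))) = 3 implies 4 = 5
not (((α and β) and not β) or (not α and (α iff β))) iff (((β or α) iff not (β implies β)) implies ((not β iff (β and β)) and (β iff (α and β)))) = 1 iff 5 = 1
No assignment yields a value below 1, so this is the minimum.

1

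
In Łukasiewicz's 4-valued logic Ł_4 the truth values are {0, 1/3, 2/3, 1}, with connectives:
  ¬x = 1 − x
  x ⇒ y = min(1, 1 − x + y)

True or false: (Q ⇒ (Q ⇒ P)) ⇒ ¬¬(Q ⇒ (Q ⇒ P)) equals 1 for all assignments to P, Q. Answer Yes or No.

P = 0, Q = 0 ↦ 1
P = 0, Q = 1/3 ↦ 1
P = 0, Q = 2/3 ↦ 1
P = 0, Q = 1 ↦ 1
P = 1/3, Q = 0 ↦ 1
P = 1/3, Q = 1/3 ↦ 1
P = 1/3, Q = 2/3 ↦ 1
P = 1/3, Q = 1 ↦ 1
P = 2/3, Q = 0 ↦ 1
P = 2/3, Q = 1/3 ↦ 1
P = 2/3, Q = 2/3 ↦ 1
P = 2/3, Q = 1 ↦ 1
P = 1, Q = 0 ↦ 1
P = 1, Q = 1/3 ↦ 1
P = 1, Q = 2/3 ↦ 1
P = 1, Q = 1 ↦ 1
Every assignment gives a value ≥ 1.

Yes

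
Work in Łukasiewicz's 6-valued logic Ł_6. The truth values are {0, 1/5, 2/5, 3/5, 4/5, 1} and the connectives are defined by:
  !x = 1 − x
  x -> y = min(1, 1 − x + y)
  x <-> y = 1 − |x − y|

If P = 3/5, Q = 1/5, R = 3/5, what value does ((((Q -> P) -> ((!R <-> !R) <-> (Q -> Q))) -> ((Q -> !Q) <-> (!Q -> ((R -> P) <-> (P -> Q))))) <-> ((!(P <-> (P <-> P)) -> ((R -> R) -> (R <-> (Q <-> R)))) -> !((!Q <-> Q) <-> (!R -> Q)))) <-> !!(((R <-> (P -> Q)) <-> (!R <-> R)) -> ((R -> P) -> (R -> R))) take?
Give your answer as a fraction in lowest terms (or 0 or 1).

Q -> P = 1/5 -> 3/5 = 1
!R = !3/5 = 2/5
!R = !3/5 = 2/5
!R <-> !R = 2/5 <-> 2/5 = 1
Q -> Q = 1/5 -> 1/5 = 1
(!R <-> !R) <-> (Q -> Q) = 1 <-> 1 = 1
(Q -> P) -> ((!R <-> !R) <-> (Q -> Q)) = 1 -> 1 = 1
!Q = !1/5 = 4/5
Q -> !Q = 1/5 -> 4/5 = 1
!Q = !1/5 = 4/5
R -> P = 3/5 -> 3/5 = 1
P -> Q = 3/5 -> 1/5 = 3/5
(R -> P) <-> (P -> Q) = 1 <-> 3/5 = 3/5
!Q -> ((R -> P) <-> (P -> Q)) = 4/5 -> 3/5 = 4/5
(Q -> !Q) <-> (!Q -> ((R -> P) <-> (P -> Q))) = 1 <-> 4/5 = 4/5
((Q -> P) -> ((!R <-> !R) <-> (Q -> Q))) -> ((Q -> !Q) <-> (!Q -> ((R -> P) <-> (P -> Q)))) = 1 -> 4/5 = 4/5
P <-> P = 3/5 <-> 3/5 = 1
P <-> (P <-> P) = 3/5 <-> 1 = 3/5
!(P <-> (P <-> P)) = !3/5 = 2/5
R -> R = 3/5 -> 3/5 = 1
Q <-> R = 1/5 <-> 3/5 = 3/5
R <-> (Q <-> R) = 3/5 <-> 3/5 = 1
(R -> R) -> (R <-> (Q <-> R)) = 1 -> 1 = 1
!(P <-> (P <-> P)) -> ((R -> R) -> (R <-> (Q <-> R))) = 2/5 -> 1 = 1
!Q = !1/5 = 4/5
!Q <-> Q = 4/5 <-> 1/5 = 2/5
!R = !3/5 = 2/5
!R -> Q = 2/5 -> 1/5 = 4/5
(!Q <-> Q) <-> (!R -> Q) = 2/5 <-> 4/5 = 3/5
!((!Q <-> Q) <-> (!R -> Q)) = !3/5 = 2/5
(!(P <-> (P <-> P)) -> ((R -> R) -> (R <-> (Q <-> R)))) -> !((!Q <-> Q) <-> (!R -> Q)) = 1 -> 2/5 = 2/5
(((Q -> P) -> ((!R <-> !R) <-> (Q -> Q))) -> ((Q -> !Q) <-> (!Q -> ((R -> P) <-> (P -> Q))))) <-> ((!(P <-> (P <-> P)) -> ((R -> R) -> (R <-> (Q <-> R)))) -> !((!Q <-> Q) <-> (!R -> Q))) = 4/5 <-> 2/5 = 3/5
P -> Q = 3/5 -> 1/5 = 3/5
R <-> (P -> Q) = 3/5 <-> 3/5 = 1
!R = !3/5 = 2/5
!R <-> R = 2/5 <-> 3/5 = 4/5
(R <-> (P -> Q)) <-> (!R <-> R) = 1 <-> 4/5 = 4/5
R -> P = 3/5 -> 3/5 = 1
R -> R = 3/5 -> 3/5 = 1
(R -> P) -> (R -> R) = 1 -> 1 = 1
((R <-> (P -> Q)) <-> (!R <-> R)) -> ((R -> P) -> (R -> R)) = 4/5 -> 1 = 1
!(((R <-> (P -> Q)) <-> (!R <-> R)) -> ((R -> P) -> (R -> R))) = !1 = 0
!!(((R <-> (P -> Q)) <-> (!R <-> R)) -> ((R -> P) -> (R -> R))) = !0 = 1
((((Q -> P) -> ((!R <-> !R) <-> (Q -> Q))) -> ((Q -> !Q) <-> (!Q -> ((R -> P) <-> (P -> Q))))) <-> ((!(P <-> (P <-> P)) -> ((R -> R) -> (R <-> (Q <-> R)))) -> !((!Q <-> Q) <-> (!R -> Q)))) <-> !!(((R <-> (P -> Q)) <-> (!R <-> R)) -> ((R -> P) -> (R -> R))) = 3/5 <-> 1 = 3/5

3/5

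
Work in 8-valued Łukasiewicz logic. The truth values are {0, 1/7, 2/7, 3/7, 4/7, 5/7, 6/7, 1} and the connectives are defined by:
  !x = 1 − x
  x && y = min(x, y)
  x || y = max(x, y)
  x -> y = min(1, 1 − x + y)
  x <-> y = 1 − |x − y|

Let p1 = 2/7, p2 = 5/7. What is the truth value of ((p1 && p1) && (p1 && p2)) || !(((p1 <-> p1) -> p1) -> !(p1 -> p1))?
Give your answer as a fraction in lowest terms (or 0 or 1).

p1 && p1 = 2/7 && 2/7 = 2/7
p1 && p2 = 2/7 && 5/7 = 2/7
(p1 && p1) && (p1 && p2) = 2/7 && 2/7 = 2/7
p1 <-> p1 = 2/7 <-> 2/7 = 1
(p1 <-> p1) -> p1 = 1 -> 2/7 = 2/7
p1 -> p1 = 2/7 -> 2/7 = 1
!(p1 -> p1) = !1 = 0
((p1 <-> p1) -> p1) -> !(p1 -> p1) = 2/7 -> 0 = 5/7
!(((p1 <-> p1) -> p1) -> !(p1 -> p1)) = !5/7 = 2/7
((p1 && p1) && (p1 && p2)) || !(((p1 <-> p1) -> p1) -> !(p1 -> p1)) = 2/7 || 2/7 = 2/7

2/7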